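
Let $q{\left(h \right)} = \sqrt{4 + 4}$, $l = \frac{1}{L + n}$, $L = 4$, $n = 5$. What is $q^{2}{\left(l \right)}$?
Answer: $8$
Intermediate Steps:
$l = \frac{1}{9}$ ($l = \frac{1}{4 + 5} = \frac{1}{9} \approx 0.11111$)
$q{\left(h \right)} = 2 \sqrt{2}$ ($q{\left(h \right)} = \sqrt{8} = 2 \sqrt{2}$)
$q^{2}{\left(l \right)} = \left(2 \sqrt{2}\right)^{2} = 8$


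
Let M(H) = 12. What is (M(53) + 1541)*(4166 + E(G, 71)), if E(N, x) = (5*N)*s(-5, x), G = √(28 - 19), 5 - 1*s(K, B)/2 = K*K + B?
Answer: 2230108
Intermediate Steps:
s(K, B) = 10 - 2*B - 2*K² (s(K, B) = 10 - 2*(K*K + B) = 10 - 2*(K² + B) = 10 - 2*(B + K²) = 10 + (-2*B - 2*K²) = 10 - 2*B - 2*K²)
G = 3 (G = √9 = 3)
E(N, x) = 5*N*(-40 - 2*x) (E(N, x) = (5*N)*(10 - 2*x - 2*(-5)²) = (5*N)*(10 - 2*x - 2*25) = (5*N)*(10 - 2*x - 50) = (5*N)*(-40 - 2*x) = 5*N*(-40 - 2*x))
(M(53) + 1541)*(4166 + E(G, 71)) = (12 + 1541)*(4166 - 10*3*(20 + 71)) = 1553*(4166 - 10*3*91) = 1553*(4166 - 2730) = 1553*1436 = 2230108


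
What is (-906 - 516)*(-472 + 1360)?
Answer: -1262736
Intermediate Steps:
(-906 - 516)*(-472 + 1360) = -1422*888 = -1262736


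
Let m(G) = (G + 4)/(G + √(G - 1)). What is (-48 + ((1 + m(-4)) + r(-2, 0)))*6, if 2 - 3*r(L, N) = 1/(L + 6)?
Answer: -557/2 ≈ -278.50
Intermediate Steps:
r(L, N) = ⅔ - 1/(3*(6 + L)) (r(L, N) = ⅔ - 1/(3*(L + 6)) = ⅔ - 1/(3*(6 + L)))
m(G) = (4 + G)/(G + √(-1 + G))
(-48 + ((1 + m(-4)) + r(-2, 0)))*6 = (-48 + ((1 + (4 - 4)/(-4 + √(-1 - 4))) + (11 + 2*(-2))/(3*(6 - 2))))*6 = (-48 + ((1 + 0/(-4 + √(-5))) + (⅓)*(11 - 4)/4))*6 = (-48 + ((1 + 0/(-4 + I*√5)) + (⅓)*(¼)*7))*6 = (-48 + ((1 + 0) + 7/12))*6 = (-48 + (1 + 7/12))*6 = (-48 + 19/12)*6 = -557/12*6 = -557/2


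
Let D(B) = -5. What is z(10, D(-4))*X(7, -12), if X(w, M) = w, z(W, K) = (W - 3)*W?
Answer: 490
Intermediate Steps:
z(W, K) = W*(-3 + W) (z(W, K) = (-3 + W)*W = W*(-3 + W))
z(10, D(-4))*X(7, -12) = (10*(-3 + 10))*7 = (10*7)*7 = 70*7 = 490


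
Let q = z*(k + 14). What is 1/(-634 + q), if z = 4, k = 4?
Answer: -1/562 ≈ -0.0017794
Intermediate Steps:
q = 72 (q = 4*(4 + 14) = 4*18 = 72)
1/(-634 + q) = 1/(-634 + 72) = 1/(-562) = -1/562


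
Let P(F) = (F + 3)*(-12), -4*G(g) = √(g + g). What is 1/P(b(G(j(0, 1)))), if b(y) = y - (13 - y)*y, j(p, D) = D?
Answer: 50/1581 - 16*√2/527 ≈ -0.011311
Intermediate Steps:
G(g) = -√2*√g/4 (G(g) = -√(g + g)/4 = -√2*√g/4)
b(y) = y - y*(13 - y)
P(F) = -36 - 12*F (P(F) = (3 + F)*(-12) = -36 - 12*F)
1/P(b(G(j(0, 1)))) = 1/(-36 - 12*(-√2*√1/4)*(-12 - √2*√1/4)) = 1/(-36 - 12*(-¼*√2*1)*(-12 - ¼*√2*1)) = 1/(-36 - 12*(-√2/4)*(-12 - √2/4)) = 1/(-36 - (-3)*√2*(-12 - √2/4)) = 1/(-36 + 3*√2*(-12 - √2/4))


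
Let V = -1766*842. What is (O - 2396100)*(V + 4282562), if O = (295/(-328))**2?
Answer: -360326300357498125/53792 ≈ -6.6985e+12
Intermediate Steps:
V = -1486972
O = 87025/107584 (O = (295*(-1/328))**2 = (-295/328)**2 = 87025/107584 ≈ 0.80890)
(O - 2396100)*(V + 4282562) = (87025/107584 - 2396100)*(-1486972 + 4282562) = -257781935375/107584*2795590 = -360326300357498125/53792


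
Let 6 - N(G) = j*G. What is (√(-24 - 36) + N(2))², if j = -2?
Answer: 40 + 40*I*√15 ≈ 40.0 + 154.92*I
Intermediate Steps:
N(G) = 6 + 2*G (N(G) = 6 - (-2)*G = 6 + 2*G)
(√(-24 - 36) + N(2))² = (√(-24 - 36) + (6 + 2*2))² = (√(-60) + (6 + 4))² = (2*I*√15 + 10)² = (10 + 2*I*√15)²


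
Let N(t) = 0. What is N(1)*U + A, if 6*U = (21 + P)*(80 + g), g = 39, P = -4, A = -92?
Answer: -92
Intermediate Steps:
U = 2023/6 (U = ((21 - 4)*(80 + 39))/6 = (17*119)/6 = (1/6)*2023 = 2023/6 ≈ 337.17)
N(1)*U + A = 0*(2023/6) - 92 = 0 - 92 = -92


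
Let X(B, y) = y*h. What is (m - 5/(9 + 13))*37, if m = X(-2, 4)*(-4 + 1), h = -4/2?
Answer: 19351/22 ≈ 879.59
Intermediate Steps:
h = -2 (h = -4*½ = -2)
X(B, y) = -2*y (X(B, y) = y*(-2) = -2*y)
m = 24 (m = (-2*4)*(-4 + 1) = -8*(-3) = 24)
(m - 5/(9 + 13))*37 = (24 - 5/(9 + 13))*37 = (24 - 5/22)*37 = (523/22)*37 = 19351/22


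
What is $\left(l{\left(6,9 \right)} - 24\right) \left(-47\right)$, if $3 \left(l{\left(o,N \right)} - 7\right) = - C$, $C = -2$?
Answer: $\frac{2303}{3} \approx 767.67$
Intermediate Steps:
$l{\left(o,N \right)} = \frac{23}{3}$ ($l{\left(o,N \right)} = 7 + \frac{\left(-1\right) \left(-2\right)}{3} = 7 + \frac{1}{3} \cdot 2 = 7 + \frac{2}{3} = \frac{23}{3}$)
$\left(l{\left(6,9 \right)} - 24\right) \left(-47\right) = \left(\frac{23}{3} - 24\right) \left(-47\right) = \left(- \frac{49}{3}\right) \left(-47\right) = \frac{2303}{3}$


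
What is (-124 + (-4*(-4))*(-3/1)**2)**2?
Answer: 400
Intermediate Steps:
(-124 + (-4*(-4))*(-3/1)**2)**2 = (-124 + 16*(-3*1)**2)**2 = (-124 + 16*(-3)**2)**2 = (-124 + 16*9)**2 = (-124 + 144)**2 = 20**2 = 400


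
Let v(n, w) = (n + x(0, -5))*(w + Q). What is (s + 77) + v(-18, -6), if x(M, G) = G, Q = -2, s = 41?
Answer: 302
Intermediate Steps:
v(n, w) = (-5 + n)*(-2 + w) (v(n, w) = (n - 5)*(w - 2) = (-5 + n)*(-2 + w))
(s + 77) + v(-18, -6) = (41 + 77) + (10 - 5*(-6) - 2*(-18) - 18*(-6)) = 118 + (10 + 30 + 36 + 108) = 118 + 184 = 302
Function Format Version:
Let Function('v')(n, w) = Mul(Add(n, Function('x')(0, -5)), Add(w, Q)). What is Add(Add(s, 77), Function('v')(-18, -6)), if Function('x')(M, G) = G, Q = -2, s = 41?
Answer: 302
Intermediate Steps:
Function('v')(n, w) = Mul(Add(-5, n), Add(-2, w)) (Function('v')(n, w) = Mul(Add(n, -5), Add(w, -2)) = Mul(Add(-5, n), Add(-2, w)))
Add(Add(s, 77), Function('v')(-18, -6)) = Add(Add(41, 77), Add(10, Mul(-5, -6), Mul(-2, -18), Mul(-18, -6))) = Add(118, Add(10, 30, 36, 108)) = Add(118, 184) = 302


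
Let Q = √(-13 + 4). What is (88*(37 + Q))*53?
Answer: 172568 + 13992*I ≈ 1.7257e+5 + 13992.0*I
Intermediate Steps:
Q = 3*I (Q = √(-9) = 3*I ≈ 3.0*I)
(88*(37 + Q))*53 = (88*(37 + 3*I))*53 = (3256 + 264*I)*53 = 172568 + 13992*I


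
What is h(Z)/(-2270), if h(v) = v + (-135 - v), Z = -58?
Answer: 27/454 ≈ 0.059471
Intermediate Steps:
h(v) = -135
h(Z)/(-2270) = -135/(-2270) = -135*(-1/2270) = 27/454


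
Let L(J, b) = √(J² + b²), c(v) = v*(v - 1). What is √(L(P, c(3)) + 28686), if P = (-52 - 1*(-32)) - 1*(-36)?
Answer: √(28686 + 2*√73) ≈ 169.42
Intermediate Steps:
c(v) = v*(-1 + v)
P = 16 (P = (-52 + 32) + 36 = -20 + 36 = 16)
√(L(P, c(3)) + 28686) = √(√(16² + (3*(-1 + 3))²) + 28686) = √(√(256 + (3*2)²) + 28686) = √(√(256 + 6²) + 28686) = √(√(256 + 36) + 28686) = √(√292 + 28686) = √(2*√73 + 28686) = √(28686 + 2*√73)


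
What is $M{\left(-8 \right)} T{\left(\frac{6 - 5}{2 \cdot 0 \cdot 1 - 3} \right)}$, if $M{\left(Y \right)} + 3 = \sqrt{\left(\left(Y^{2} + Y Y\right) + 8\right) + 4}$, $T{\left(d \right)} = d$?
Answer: $1 - \frac{2 \sqrt{35}}{3} \approx -2.9441$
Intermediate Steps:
$M{\left(Y \right)} = -3 + \sqrt{12 + 2 Y^{2}}$ ($M{\left(Y \right)} = -3 + \sqrt{\left(\left(Y^{2} + Y Y\right) + 8\right) + 4} = -3 + \sqrt{\left(\left(Y^{2} + Y^{2}\right) + 8\right) + 4} = -3 + \sqrt{\left(2 Y^{2} + 8\right) + 4} = -3 + \sqrt{\left(8 + 2 Y^{2}\right) + 4} = -3 + \sqrt{12 + 2 Y^{2}}$)
$M{\left(-8 \right)} T{\left(\frac{6 - 5}{2 \cdot 0 \cdot 1 - 3} \right)} = \left(-3 + \sqrt{12 + 2 \left(-8\right)^{2}}\right) \frac{6 - 5}{2 \cdot 0 \cdot 1 - 3} = \left(-3 + \sqrt{12 + 2 \cdot 64}\right) 1 \frac{1}{0 \cdot 1 - 3} = \left(-3 + \sqrt{12 + 128}\right) 1 \frac{1}{0 - 3} = \left(-3 + \sqrt{140}\right) 1 \frac{1}{-3} = \left(-3 + 2 \sqrt{35}\right) 1 \left(- \frac{1}{3}\right) = \left(-3 + 2 \sqrt{35}\right) \left(- \frac{1}{3}\right) = 1 - \frac{2 \sqrt{35}}{3}$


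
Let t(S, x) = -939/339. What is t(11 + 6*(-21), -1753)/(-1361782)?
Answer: 313/153881366 ≈ 2.0340e-6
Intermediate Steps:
t(S, x) = -313/113 (t(S, x) = -939*1/339 = -313/113)
t(11 + 6*(-21), -1753)/(-1361782) = -313/113/(-1361782) = -313/113*(-1/1361782) = 313/153881366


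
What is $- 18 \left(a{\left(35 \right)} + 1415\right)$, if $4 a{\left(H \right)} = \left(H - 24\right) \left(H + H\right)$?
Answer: $-28935$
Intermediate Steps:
$a{\left(H \right)} = \frac{H \left(-24 + H\right)}{2}$ ($a{\left(H \right)} = \frac{\left(H - 24\right) \left(H + H\right)}{4} = \frac{\left(-24 + H\right) 2 H}{4} = \frac{2 H \left(-24 + H\right)}{4} = \frac{H \left(-24 + H\right)}{2}$)
$- 18 \left(a{\left(35 \right)} + 1415\right) = - 18 \left(\frac{1}{2} \cdot 35 \left(-24 + 35\right) + 1415\right) = - 18 \left(\frac{1}{2} \cdot 35 \cdot 11 + 1415\right) = - 18 \left(\frac{385}{2} + 1415\right) = \left(-18\right) \frac{3215}{2} = -28935$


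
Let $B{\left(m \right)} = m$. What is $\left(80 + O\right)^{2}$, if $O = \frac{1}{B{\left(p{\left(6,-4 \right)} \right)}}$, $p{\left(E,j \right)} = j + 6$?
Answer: $\frac{25921}{4} \approx 6480.3$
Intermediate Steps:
$p{\left(E,j \right)} = 6 + j$
$O = \frac{1}{2}$ ($O = \frac{1}{6 - 4} = \frac{1}{2} \approx 0.5$)
$\left(80 + O\right)^{2} = \left(80 + \frac{1}{2}\right)^{2} = \left(\frac{161}{2}\right)^{2} = \frac{25921}{4}$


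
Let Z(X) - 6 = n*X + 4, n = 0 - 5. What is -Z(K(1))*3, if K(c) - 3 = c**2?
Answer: 30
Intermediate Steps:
K(c) = 3 + c**2
n = -5
Z(X) = 10 - 5*X (Z(X) = 6 + (-5*X + 4) = 6 + (4 - 5*X) = 10 - 5*X)
-Z(K(1))*3 = -(10 - 5*(3 + 1**2))*3 = -(10 - 5*(3 + 1))*3 = -(10 - 5*4)*3 = -(10 - 20)*3 = -1*(-10)*3 = 10*3 = 30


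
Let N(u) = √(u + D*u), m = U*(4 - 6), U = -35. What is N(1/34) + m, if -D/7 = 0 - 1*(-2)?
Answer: 70 + I*√442/34 ≈ 70.0 + 0.61835*I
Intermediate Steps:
D = -14 (D = -7*(0 - 1*(-2)) = -7*(0 + 2) = -7*2 = -14)
m = 70 (m = -35*(4 - 6) = -35*(-2) = 70)
N(u) = √13*√(-u) (N(u) = √(u - 14*u) = √(-13*u) = √13*√(-u))
N(1/34) + m = √13*√(-1/34) + 70 = √13*(I*√34/34) + 70 = I*√442/34 + 70 = 70 + I*√442/34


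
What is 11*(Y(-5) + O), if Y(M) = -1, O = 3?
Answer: 22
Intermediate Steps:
11*(Y(-5) + O) = 11*(-1 + 3) = 11*2 = 22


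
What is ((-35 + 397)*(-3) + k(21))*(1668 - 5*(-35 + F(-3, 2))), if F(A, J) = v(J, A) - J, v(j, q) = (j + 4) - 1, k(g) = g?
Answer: -1946820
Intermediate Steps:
v(j, q) = 3 + j (v(j, q) = (4 + j) - 1 = 3 + j)
F(A, J) = 3 (F(A, J) = (3 + J) - J = 3)
((-35 + 397)*(-3) + k(21))*(1668 - 5*(-35 + F(-3, 2))) = ((-35 + 397)*(-3) + 21)*(1668 - 5*(-35 + 3)) = (362*(-3) + 21)*(1668 - 5*(-32)) = (-1086 + 21)*(1668 + 160) = -1065*1828 = -1946820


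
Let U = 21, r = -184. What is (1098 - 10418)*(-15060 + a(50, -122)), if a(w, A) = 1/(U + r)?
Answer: 22878558920/163 ≈ 1.4036e+8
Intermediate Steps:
a(w, A) = -1/163 (a(w, A) = 1/(21 - 184) = 1/(-163) = -1/163)
(1098 - 10418)*(-15060 + a(50, -122)) = (1098 - 10418)*(-15060 - 1/163) = -9320*(-2454781/163) = 22878558920/163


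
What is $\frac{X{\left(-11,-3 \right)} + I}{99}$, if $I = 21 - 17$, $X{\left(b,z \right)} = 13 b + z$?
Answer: $- \frac{142}{99} \approx -1.4343$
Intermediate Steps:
$X{\left(b,z \right)} = z + 13 b$
$I = 4$
$\frac{X{\left(-11,-3 \right)} + I}{99} = \frac{\left(-3 + 13 \left(-11\right)\right) + 4}{99} = \left(\left(-3 - 143\right) + 4\right) \frac{1}{99} = \left(-146 + 4\right) \frac{1}{99} = \left(-142\right) \frac{1}{99} = - \frac{142}{99}$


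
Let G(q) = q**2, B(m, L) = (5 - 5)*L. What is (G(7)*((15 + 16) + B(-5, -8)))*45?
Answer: 68355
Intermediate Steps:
B(m, L) = 0 (B(m, L) = 0*L = 0)
(G(7)*((15 + 16) + B(-5, -8)))*45 = (7**2*((15 + 16) + 0))*45 = (49*(31 + 0))*45 = (49*31)*45 = 1519*45 = 68355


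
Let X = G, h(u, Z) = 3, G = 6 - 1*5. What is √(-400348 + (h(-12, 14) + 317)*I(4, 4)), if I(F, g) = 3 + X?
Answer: 2*I*√99767 ≈ 631.72*I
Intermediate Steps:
G = 1 (G = 6 - 5 = 1)
X = 1
I(F, g) = 4 (I(F, g) = 3 + 1 = 4)
√(-400348 + (h(-12, 14) + 317)*I(4, 4)) = √(-400348 + (3 + 317)*4) = √(-400348 + 320*4) = √(-400348 + 1280) = √(-399068) = 2*I*√99767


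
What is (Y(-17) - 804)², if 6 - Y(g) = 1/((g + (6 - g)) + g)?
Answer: 77035729/121 ≈ 6.3666e+5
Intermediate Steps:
Y(g) = 6 - 1/(6 + g) (Y(g) = 6 - 1/((g + (6 - g)) + g) = 6 - 1/(6 + g))
(Y(-17) - 804)² = ((35 + 6*(-17))/(6 - 17) - 804)² = ((35 - 102)/(-11) - 804)² = (-1/11*(-67) - 804)² = (67/11 - 804)² = (-8777/11)² = 77035729/121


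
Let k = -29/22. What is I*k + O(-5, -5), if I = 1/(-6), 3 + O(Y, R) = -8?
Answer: -1423/132 ≈ -10.780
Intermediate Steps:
O(Y, R) = -11 (O(Y, R) = -3 - 8 = -11)
I = -⅙ ≈ -0.16667
k = -29/22 (k = -29*1/22 = -29/22 ≈ -1.3182)
I*k + O(-5, -5) = -⅙*(-29/22) - 11 = 29/132 - 11 = -1423/132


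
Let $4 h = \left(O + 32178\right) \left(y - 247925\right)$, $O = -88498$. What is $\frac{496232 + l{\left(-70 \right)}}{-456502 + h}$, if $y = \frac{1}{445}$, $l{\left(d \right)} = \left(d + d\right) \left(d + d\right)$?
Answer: $\frac{7651508}{51773190751} \approx 0.00014779$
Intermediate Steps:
$l{\left(d \right)} = 4 d^{2}$ ($l{\left(d \right)} = 2 d 2 d = 4 d^{2}$)
$y = \frac{1}{445} \approx 0.0022472$
$h = \frac{310679773184}{89}$ ($h = \frac{\left(-88498 + 32178\right) \left(\frac{1}{445} - 247925\right)}{4} = \frac{\left(-56320\right) \left(- \frac{110326624}{445}\right)}{4} = \frac{1}{4} \cdot \frac{1242719092736}{89} = \frac{310679773184}{89} \approx 3.4908 \cdot 10^{9}$)
$\frac{496232 + l{\left(-70 \right)}}{-456502 + h} = \frac{496232 + 4 \left(-70\right)^{2}}{-456502 + \frac{310679773184}{89}} = \frac{496232 + 4 \cdot 4900}{\frac{310639144506}{89}} = \left(496232 + 19600\right) \frac{89}{310639144506} = 515832 \cdot \frac{89}{310639144506} = \frac{7651508}{51773190751}$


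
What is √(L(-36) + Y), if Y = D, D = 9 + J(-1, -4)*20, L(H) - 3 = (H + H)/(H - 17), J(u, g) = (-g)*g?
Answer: 2*I*√215339/53 ≈ 17.511*I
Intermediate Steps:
J(u, g) = -g²
L(H) = 3 + 2*H/(-17 + H) (L(H) = 3 + (H + H)/(H - 17) = 3 + (2*H)/(-17 + H) = 3 + 2*H/(-17 + H))
D = -311 (D = 9 - 1*(-4)²*20 = 9 - 1*16*20 = 9 - 16*20 = 9 - 320 = -311)
Y = -311
√(L(-36) + Y) = √((-51 + 5*(-36))/(-17 - 36) - 311) = √((-51 - 180)/(-53) - 311) = √(-1/53*(-231) - 311) = √(231/53 - 311) = √(-16252/53) = 2*I*√215339/53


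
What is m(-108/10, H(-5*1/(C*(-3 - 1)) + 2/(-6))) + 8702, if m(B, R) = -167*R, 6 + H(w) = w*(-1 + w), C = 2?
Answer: 5609377/576 ≈ 9738.5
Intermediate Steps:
H(w) = -6 + w*(-1 + w)
m(-108/10, H(-5*1/(C*(-3 - 1)) + 2/(-6))) + 8702 = -167*(-6 + (-5*1/(2*(-3 - 1)) + 2/(-6))² - (-5*1/(2*(-3 - 1)) + 2/(-6))) + 8702 = -167*(-6 + (-5/(2*(-4)) + 2*(-⅙))² - (-5/(2*(-4)) + 2*(-⅙))) + 8702 = -167*(-6 + (-5/(-8) - ⅓)² - (-5/(-8) - ⅓)) + 8702 = -167*(-6 + (-5*(-⅛) - ⅓)² - (-5*(-⅛) - ⅓)) + 8702 = -167*(-6 + (5/8 - ⅓)² - (5/8 - ⅓)) + 8702 = -167*(-6 + (7/24)² - 1*7/24) + 8702 = -167*(-6 + 49/576 - 7/24) + 8702 = -167*(-3575/576) + 8702 = 597025/576 + 8702 = 5609377/576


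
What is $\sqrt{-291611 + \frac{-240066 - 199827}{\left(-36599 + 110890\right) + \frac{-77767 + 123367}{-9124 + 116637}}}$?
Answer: $\frac{i \sqrt{18604244936308464075268226}}{7987293883} \approx 540.02 i$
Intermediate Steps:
$\sqrt{-291611 + \frac{-240066 - 199827}{\left(-36599 + 110890\right) + \frac{-77767 + 123367}{-9124 + 116637}}} = \sqrt{-291611 - \frac{439893}{74291 + \frac{45600}{107513}}} = \sqrt{-291611 - \frac{439893}{\frac{7987293883}{107513}}} = \sqrt{-291611 - \frac{47294216109}{7987293883}} = \sqrt{- \frac{2329230050731622}{7987293883}} = \frac{i \sqrt{18604244936308464075268226}}{7987293883}$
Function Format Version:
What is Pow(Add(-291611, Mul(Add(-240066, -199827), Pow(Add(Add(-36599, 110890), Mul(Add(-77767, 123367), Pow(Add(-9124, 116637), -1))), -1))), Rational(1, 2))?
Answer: Mul(Rational(1, 7987293883), I, Pow(18604244936308464075268226, Rational(1, 2))) ≈ Mul(540.02, I)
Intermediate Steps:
Pow(Add(-291611, Mul(Add(-240066, -199827), Pow(Add(Add(-36599, 110890), Mul(Add(-77767, 123367), Pow(Add(-9124, 116637), -1))), -1))), Rational(1, 2)) = Pow(Add(-291611, Mul(-439893, Pow(Add(74291, Mul(45600, Pow(107513, -1))), -1))), Rational(1, 2)) = Pow(Add(-291611, Mul(-439893, Pow(Add(74291, Mul(45600, Rational(1, 107513))), -1))), Rational(1, 2)) = Pow(Add(-291611, Mul(-439893, Pow(Add(74291, Rational(45600, 107513)), -1))), Rational(1, 2)) = Pow(Add(-291611, Mul(-439893, Pow(Rational(7987293883, 107513), -1))), Rational(1, 2)) = Pow(Add(-291611, Mul(-439893, Rational(107513, 7987293883))), Rational(1, 2)) = Pow(Add(-291611, Rational(-47294216109, 7987293883)), Rational(1, 2)) = Pow(Rational(-2329230050731622, 7987293883), Rational(1, 2)) = Mul(Rational(1, 7987293883), I, Pow(18604244936308464075268226, Rational(1, 2)))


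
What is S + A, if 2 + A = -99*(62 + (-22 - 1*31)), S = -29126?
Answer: -30019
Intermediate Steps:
A = -893 (A = -2 - 99*(62 + (-22 - 1*31)) = -2 - 99*(62 + (-22 - 31)) = -2 - 99*(62 - 53) = -2 - 99*9 = -2 - 891 = -893)
S + A = -29126 - 893 = -30019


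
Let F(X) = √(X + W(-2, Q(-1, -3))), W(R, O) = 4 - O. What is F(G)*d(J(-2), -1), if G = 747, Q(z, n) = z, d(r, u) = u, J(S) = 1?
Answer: -4*√47 ≈ -27.423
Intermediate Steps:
F(X) = √(5 + X) (F(X) = √(X + (4 - 1*(-1))) = √(X + (4 + 1)) = √(X + 5) = √(5 + X))
F(G)*d(J(-2), -1) = √(5 + 747)*(-1) = √752*(-1) = (4*√47)*(-1) = -4*√47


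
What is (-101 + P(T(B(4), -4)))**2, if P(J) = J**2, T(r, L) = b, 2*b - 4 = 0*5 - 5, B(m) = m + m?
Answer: 162409/16 ≈ 10151.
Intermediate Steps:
B(m) = 2*m
b = -1/2 (b = 2 + (0*5 - 5)/2 = 2 + (0 - 5)/2 = 2 + (1/2)*(-5) = 2 - 5/2 = -1/2 ≈ -0.50000)
T(r, L) = -1/2
(-101 + P(T(B(4), -4)))**2 = (-101 + (-1/2)**2)**2 = (-101 + 1/4)**2 = (-403/4)**2 = 162409/16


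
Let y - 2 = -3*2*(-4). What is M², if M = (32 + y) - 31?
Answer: 729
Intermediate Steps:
y = 26 (y = 2 - 3*2*(-4) = 2 - (-24) = 2 - 3*(-8) = 2 + 24 = 26)
M = 27 (M = (32 + 26) - 31 = 58 - 31 = 27)
M² = 27² = 729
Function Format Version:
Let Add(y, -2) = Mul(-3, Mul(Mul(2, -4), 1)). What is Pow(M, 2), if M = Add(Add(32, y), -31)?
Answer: 729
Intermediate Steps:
y = 26 (y = Add(2, Mul(-3, Mul(Mul(2, -4), 1))) = Add(2, Mul(-3, Mul(-8, 1))) = Add(2, Mul(-3, -8)) = Add(2, 24) = 26)
M = 27 (M = Add(Add(32, 26), -31) = Add(58, -31) = 27)
Pow(M, 2) = Pow(27, 2) = 729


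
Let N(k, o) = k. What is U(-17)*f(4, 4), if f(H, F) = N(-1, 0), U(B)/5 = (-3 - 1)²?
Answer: -80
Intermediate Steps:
U(B) = 80 (U(B) = 5*(-3 - 1)² = 5*(-4)² = 5*16 = 80)
f(H, F) = -1
U(-17)*f(4, 4) = 80*(-1) = -80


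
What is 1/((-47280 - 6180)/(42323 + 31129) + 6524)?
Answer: 6121/39928949 ≈ 0.00015330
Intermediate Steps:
1/((-47280 - 6180)/(42323 + 31129) + 6524) = 1/(-53460/73452 + 6524) = 1/(-53460*1/73452 + 6524) = 1/(-4455/6121 + 6524) = 1/(39928949/6121) = 6121/39928949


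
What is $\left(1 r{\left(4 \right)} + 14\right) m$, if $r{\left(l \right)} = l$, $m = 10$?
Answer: $180$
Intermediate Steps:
$\left(1 r{\left(4 \right)} + 14\right) m = \left(1 \cdot 4 + 14\right) 10 = \left(4 + 14\right) 10 = 18 \cdot 10 = 180$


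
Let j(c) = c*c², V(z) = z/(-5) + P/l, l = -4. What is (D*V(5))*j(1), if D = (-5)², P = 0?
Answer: -25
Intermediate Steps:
V(z) = -z/5 (V(z) = z/(-5) + 0/(-4) = z*(-⅕) + 0*(-¼) = -z/5 + 0 = -z/5)
j(c) = c³
D = 25
(D*V(5))*j(1) = (25*(-⅕*5))*1³ = (25*(-1))*1 = -25*1 = -25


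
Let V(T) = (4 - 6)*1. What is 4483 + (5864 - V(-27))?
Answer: 10349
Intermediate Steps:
V(T) = -2 (V(T) = -2*1 = -2)
4483 + (5864 - V(-27)) = 4483 + (5864 - 1*(-2)) = 4483 + (5864 + 2) = 4483 + 5866 = 10349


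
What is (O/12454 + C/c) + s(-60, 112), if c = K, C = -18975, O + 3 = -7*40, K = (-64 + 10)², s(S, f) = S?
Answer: -402681953/6052644 ≈ -66.530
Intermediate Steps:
K = 2916 (K = (-54)² = 2916)
O = -283 (O = -3 - 7*40 = -3 - 280 = -283)
c = 2916
(O/12454 + C/c) + s(-60, 112) = (-283/12454 - 18975/2916) - 60 = (-283*1/12454 - 18975*1/2916) - 60 = (-283/12454 - 6325/972) - 60 = -39523313/6052644 - 60 = -402681953/6052644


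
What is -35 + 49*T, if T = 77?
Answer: 3738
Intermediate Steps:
-35 + 49*T = -35 + 49*77 = -35 + 3773 = 3738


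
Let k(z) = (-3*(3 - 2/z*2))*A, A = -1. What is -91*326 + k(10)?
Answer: -148291/5 ≈ -29658.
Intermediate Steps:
k(z) = 9 - 12/z (k(z) = -3*(3 - 2/z*2)*(-1) = -3*(3 - 4/z)*(-1) = (-9 + 12/z)*(-1) = 9 - 12/z)
-91*326 + k(10) = -91*326 + (9 - 12/10) = -29666 + (9 - 12*1/10) = -29666 + (9 - 6/5) = -29666 + 39/5 = -148291/5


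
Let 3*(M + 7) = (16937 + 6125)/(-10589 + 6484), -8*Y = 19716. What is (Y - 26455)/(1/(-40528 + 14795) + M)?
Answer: 18329288704905/5623560052 ≈ 3259.4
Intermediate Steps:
Y = -4929/2 (Y = -⅛*19716 = -4929/2 ≈ -2464.5)
M = -109267/12315 (M = -7 + ((16937 + 6125)/(-10589 + 6484))/3 = -7 + (23062/(-4105))/3 = -7 + (23062*(-1/4105))/3 = -7 + (⅓)*(-23062/4105) = -7 - 23062/12315 = -109267/12315 ≈ -8.8727)
(Y - 26455)/(1/(-40528 + 14795) + M) = (-4929/2 - 26455)/(1/(-40528 + 14795) - 109267/12315) = -57839/(2*(1/(-25733) - 109267/12315)) = -57839/(2*(-1/25733 - 109267/12315)) = -57839/(2*(-2811780026/316901895)) = -57839/2*(-316901895/2811780026) = 18329288704905/5623560052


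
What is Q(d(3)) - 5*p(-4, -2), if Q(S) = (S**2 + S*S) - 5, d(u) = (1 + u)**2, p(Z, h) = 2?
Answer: 497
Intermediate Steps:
Q(S) = -5 + 2*S**2 (Q(S) = (S**2 + S**2) - 5 = 2*S**2 - 5 = -5 + 2*S**2)
Q(d(3)) - 5*p(-4, -2) = (-5 + 2*((1 + 3)**2)**2) - 5*2 = (-5 + 2*(4**2)**2) - 10 = (-5 + 2*16**2) - 10 = (-5 + 2*256) - 10 = (-5 + 512) - 10 = 507 - 10 = 497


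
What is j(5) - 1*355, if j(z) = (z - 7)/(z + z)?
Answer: -1776/5 ≈ -355.20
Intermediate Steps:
j(z) = (-7 + z)/(2*z) (j(z) = (-7 + z)/((2*z)) = (-7 + z)*(1/(2*z)) = (-7 + z)/(2*z))
j(5) - 1*355 = (½)*(-7 + 5)/5 - 1*355 = (½)*(⅕)*(-2) - 355 = -⅕ - 355 = -1776/5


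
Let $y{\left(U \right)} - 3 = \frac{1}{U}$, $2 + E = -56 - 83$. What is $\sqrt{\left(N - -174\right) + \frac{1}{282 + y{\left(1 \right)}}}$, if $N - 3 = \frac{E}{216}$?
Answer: $\frac{\sqrt{519292202}}{1716} \approx 13.28$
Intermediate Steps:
$E = -141$ ($E = -2 - 139 = -141$)
$y{\left(U \right)} = 3 + \frac{1}{U}$
$N = \frac{169}{72}$ ($N = 3 - \frac{141}{216} = 3 - \frac{47}{72} = \frac{169}{72} \approx 2.3472$)
$\sqrt{\left(N - -174\right) + \frac{1}{282 + y{\left(1 \right)}}} = \sqrt{\left(\frac{169}{72} - -174\right) + \frac{1}{282 + \left(3 + 1^{-1}\right)}} = \sqrt{\left(\frac{169}{72} + 174\right) + \frac{1}{282 + \left(3 + 1\right)}} = \sqrt{\frac{12697}{72} + \frac{1}{282 + 4}} = \sqrt{\frac{12697}{72} + \frac{1}{286}} = \sqrt{\frac{1815707}{10296}} = \frac{\sqrt{519292202}}{1716}$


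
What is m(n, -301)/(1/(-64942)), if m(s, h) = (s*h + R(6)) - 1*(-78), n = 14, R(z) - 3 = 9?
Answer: 267820808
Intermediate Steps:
R(z) = 12 (R(z) = 3 + 9 = 12)
m(s, h) = 90 + h*s (m(s, h) = (s*h + 12) - 1*(-78) = (h*s + 12) + 78 = (12 + h*s) + 78 = 90 + h*s)
m(n, -301)/(1/(-64942)) = (90 - 301*14)/(1/(-64942)) = (90 - 4214)/(-1/64942) = -4124*(-64942) = 267820808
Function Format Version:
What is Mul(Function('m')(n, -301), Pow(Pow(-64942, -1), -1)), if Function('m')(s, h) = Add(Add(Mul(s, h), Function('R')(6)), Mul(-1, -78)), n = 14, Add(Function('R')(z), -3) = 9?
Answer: 267820808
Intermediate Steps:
Function('R')(z) = 12 (Function('R')(z) = Add(3, 9) = 12)
Function('m')(s, h) = Add(90, Mul(h, s)) (Function('m')(s, h) = Add(Add(Mul(s, h), 12), Mul(-1, -78)) = Add(Add(Mul(h, s), 12), 78) = Add(Add(12, Mul(h, s)), 78) = Add(90, Mul(h, s)))
Mul(Function('m')(n, -301), Pow(Pow(-64942, -1), -1)) = Mul(Add(90, Mul(-301, 14)), Pow(Pow(-64942, -1), -1)) = Mul(Add(90, -4214), Pow(Rational(-1, 64942), -1)) = Mul(-4124, -64942) = 267820808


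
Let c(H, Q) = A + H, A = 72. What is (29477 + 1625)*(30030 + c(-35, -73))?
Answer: 935143834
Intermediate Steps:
c(H, Q) = 72 + H
(29477 + 1625)*(30030 + c(-35, -73)) = (29477 + 1625)*(30030 + (72 - 35)) = 31102*(30030 + 37) = 31102*30067 = 935143834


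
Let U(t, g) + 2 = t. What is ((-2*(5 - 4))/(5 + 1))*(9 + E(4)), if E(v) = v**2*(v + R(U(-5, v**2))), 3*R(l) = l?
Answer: -107/9 ≈ -11.889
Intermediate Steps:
U(t, g) = -2 + t
R(l) = l/3
E(v) = v**2*(-7/3 + v) (E(v) = v**2*(v + (-2 - 5)/3) = v**2*(v + (1/3)*(-7)) = v**2*(v - 7/3) = v**2*(-7/3 + v))
((-2*(5 - 4))/(5 + 1))*(9 + E(4)) = ((-2*(5 - 4))/(5 + 1))*(9 + 4**2*(-7/3 + 4)) = (-2*1/6)*(9 + 16*(5/3)) = (-2*1/6)*(9 + 80/3) = -1/3*107/3 = -107/9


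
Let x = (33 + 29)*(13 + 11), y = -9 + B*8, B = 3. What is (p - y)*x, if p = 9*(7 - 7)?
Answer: -22320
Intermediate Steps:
p = 0 (p = 9*0 = 0)
y = 15 (y = -9 + 3*8 = -9 + 24 = 15)
x = 1488 (x = 62*24 = 1488)
(p - y)*x = (0 - 1*15)*1488 = (0 - 15)*1488 = -15*1488 = -22320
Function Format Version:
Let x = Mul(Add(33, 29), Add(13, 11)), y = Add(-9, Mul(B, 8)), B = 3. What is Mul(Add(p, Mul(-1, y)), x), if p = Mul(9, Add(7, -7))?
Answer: -22320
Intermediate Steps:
p = 0 (p = Mul(9, 0) = 0)
y = 15 (y = Add(-9, Mul(3, 8)) = Add(-9, 24) = 15)
x = 1488 (x = Mul(62, 24) = 1488)
Mul(Add(p, Mul(-1, y)), x) = Mul(Add(0, Mul(-1, 15)), 1488) = Mul(Add(0, -15), 1488) = Mul(-15, 1488) = -22320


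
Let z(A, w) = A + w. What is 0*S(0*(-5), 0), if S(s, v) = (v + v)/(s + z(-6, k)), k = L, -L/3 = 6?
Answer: 0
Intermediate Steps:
L = -18 (L = -3*6 = -18)
k = -18
S(s, v) = 2*v/(-24 + s) (S(s, v) = (v + v)/(s + (-6 - 18)) = (2*v)/(s - 24) = (2*v)/(-24 + s) = 2*v/(-24 + s))
0*S(0*(-5), 0) = 0*(2*0/(-24 + 0*(-5))) = 0*(2*0/(-24 + 0)) = 0*(2*0/(-24)) = 0*(2*0*(-1/24)) = 0*0 = 0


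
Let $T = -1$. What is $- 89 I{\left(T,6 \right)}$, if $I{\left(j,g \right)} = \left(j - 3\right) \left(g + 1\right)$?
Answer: $2492$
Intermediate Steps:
$I{\left(j,g \right)} = \left(1 + g\right) \left(-3 + j\right)$ ($I{\left(j,g \right)} = \left(-3 + j\right) \left(1 + g\right) = \left(1 + g\right) \left(-3 + j\right)$)
$- 89 I{\left(T,6 \right)} = - 89 \left(-3 - 1 - 18 + 6 \left(-1\right)\right) = - 89 \left(-3 - 1 - 18 - 6\right) = \left(-89\right) \left(-28\right) = 2492$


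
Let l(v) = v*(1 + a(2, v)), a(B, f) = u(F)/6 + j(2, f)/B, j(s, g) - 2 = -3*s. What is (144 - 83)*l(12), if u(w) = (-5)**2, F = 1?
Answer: 2318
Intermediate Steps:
j(s, g) = 2 - 3*s
u(w) = 25
a(B, f) = 25/6 - 4/B (a(B, f) = 25/6 + (2 - 3*2)/B = 25*(1/6) + (2 - 6)/B = 25/6 - 4/B)
l(v) = 19*v/6 (l(v) = v*(1 + (25/6 - 4/2)) = v*(1 + (25/6 - 4*1/2)) = v*(1 + (25/6 - 2)) = v*(1 + 13/6) = v*(19/6) = 19*v/6)
(144 - 83)*l(12) = (144 - 83)*((19/6)*12) = 61*38 = 2318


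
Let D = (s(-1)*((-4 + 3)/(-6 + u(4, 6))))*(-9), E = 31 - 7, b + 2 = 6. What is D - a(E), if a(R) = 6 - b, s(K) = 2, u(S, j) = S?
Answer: -11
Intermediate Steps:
b = 4 (b = -2 + 6 = 4)
E = 24
a(R) = 2 (a(R) = 6 - 1*4 = 6 - 4 = 2)
D = -9 (D = (2*((-4 + 3)/(-6 + 4)))*(-9) = (2*(-1/(-2)))*(-9) = (2*(-1*(-½)))*(-9) = (2*(½))*(-9) = 1*(-9) = -9)
D - a(E) = -9 - 1*2 = -9 - 2 = -11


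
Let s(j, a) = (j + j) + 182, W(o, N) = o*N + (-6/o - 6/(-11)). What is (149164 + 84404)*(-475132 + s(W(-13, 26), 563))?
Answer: -15885947672640/143 ≈ -1.1109e+11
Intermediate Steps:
W(o, N) = 6/11 - 6/o + N*o (W(o, N) = N*o + (-6/o - 6*(-1/11)) = N*o + (-6/o + 6/11) = N*o + (6/11 - 6/o) = 6/11 - 6/o + N*o)
s(j, a) = 182 + 2*j (s(j, a) = 2*j + 182 = 182 + 2*j)
(149164 + 84404)*(-475132 + s(W(-13, 26), 563)) = (149164 + 84404)*(-475132 + (182 + 2*(6/11 - 6/(-13) + 26*(-13)))) = 233568*(-475132 + (182 + 2*(6/11 - 6*(-1/13) - 338))) = 233568*(-475132 + (182 + 2*(6/11 + 6/13 - 338))) = 233568*(-475132 + (182 + 2*(-48190/143))) = 233568*(-475132 + (182 - 96380/143)) = 233568*(-475132 - 70354/143) = 233568*(-68014230/143) = -15885947672640/143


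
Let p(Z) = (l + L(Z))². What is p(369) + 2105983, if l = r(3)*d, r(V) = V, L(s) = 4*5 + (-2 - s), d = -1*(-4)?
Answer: 2220904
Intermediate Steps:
d = 4
L(s) = 18 - s (L(s) = 20 + (-2 - s) = 18 - s)
l = 12 (l = 3*4 = 12)
p(Z) = (30 - Z)² (p(Z) = (12 + (18 - Z))² = (30 - Z)²)
p(369) + 2105983 = (-30 + 369)² + 2105983 = 339² + 2105983 = 114921 + 2105983 = 2220904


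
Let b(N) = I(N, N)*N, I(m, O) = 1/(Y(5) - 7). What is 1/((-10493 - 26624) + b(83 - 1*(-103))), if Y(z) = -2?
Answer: -3/111413 ≈ -2.6927e-5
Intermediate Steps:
I(m, O) = -⅑ (I(m, O) = 1/(-2 - 7) = 1/(-9) = -⅑)
b(N) = -N/9
1/((-10493 - 26624) + b(83 - 1*(-103))) = 1/((-10493 - 26624) - (83 - 1*(-103))/9) = 1/(-37117 - (83 + 103)/9) = 1/(-37117 - ⅑*186) = 1/(-37117 - 62/3) = 1/(-111413/3) = -3/111413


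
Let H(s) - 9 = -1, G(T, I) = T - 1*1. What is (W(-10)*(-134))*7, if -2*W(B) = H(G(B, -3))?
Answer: 3752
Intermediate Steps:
G(T, I) = -1 + T (G(T, I) = T - 1 = -1 + T)
H(s) = 8 (H(s) = 9 - 1 = 8)
W(B) = -4 (W(B) = -1/2*8 = -4)
(W(-10)*(-134))*7 = -4*(-134)*7 = 536*7 = 3752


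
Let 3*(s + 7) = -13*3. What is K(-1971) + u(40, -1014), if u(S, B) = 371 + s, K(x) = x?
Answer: -1620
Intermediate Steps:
s = -20 (s = -7 + (-13*3)/3 = -7 + (⅓)*(-39) = -7 - 13 = -20)
u(S, B) = 351 (u(S, B) = 371 - 20 = 351)
K(-1971) + u(40, -1014) = -1971 + 351 = -1620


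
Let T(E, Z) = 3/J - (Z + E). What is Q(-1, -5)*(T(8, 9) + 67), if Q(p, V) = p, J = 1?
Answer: -53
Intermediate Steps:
T(E, Z) = 3 - E - Z (T(E, Z) = 3/1 - (Z + E) = 3*1 - (E + Z) = 3 + (-E - Z) = 3 - E - Z)
Q(-1, -5)*(T(8, 9) + 67) = -((3 - 1*8 - 1*9) + 67) = -((3 - 8 - 9) + 67) = -(-14 + 67) = -1*53 = -53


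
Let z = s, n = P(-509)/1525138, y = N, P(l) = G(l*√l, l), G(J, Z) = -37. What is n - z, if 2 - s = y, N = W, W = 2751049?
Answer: 4195726319449/1525138 ≈ 2.7510e+6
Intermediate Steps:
P(l) = -37
N = 2751049
y = 2751049
n = -37/1525138 ≈ -2.4260e-5
s = -2751047 (s = 2 - 1*2751049 = 2 - 2751049 = -2751047)
z = -2751047
n - z = -37/1525138 - 1*(-2751047) = -37/1525138 + 2751047 = 4195726319449/1525138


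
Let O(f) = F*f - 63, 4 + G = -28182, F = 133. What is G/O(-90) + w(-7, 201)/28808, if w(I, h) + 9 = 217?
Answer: 7831588/3333141 ≈ 2.3496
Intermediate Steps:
G = -28186 (G = -4 - 28182 = -28186)
O(f) = -63 + 133*f (O(f) = 133*f - 63 = -63 + 133*f)
w(I, h) = 208 (w(I, h) = -9 + 217 = 208)
G/O(-90) + w(-7, 201)/28808 = -28186/(-63 + 133*(-90)) + 208/28808 = -28186/(-63 - 11970) + 208*(1/28808) = -28186/(-12033) + 2/277 = -28186*(-1/12033) + 2/277 = 28186/12033 + 2/277 = 7831588/3333141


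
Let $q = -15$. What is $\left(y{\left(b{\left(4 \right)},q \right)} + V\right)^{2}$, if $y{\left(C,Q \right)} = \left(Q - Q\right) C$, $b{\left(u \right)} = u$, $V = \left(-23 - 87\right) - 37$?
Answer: $21609$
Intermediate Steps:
$V = -147$ ($V = -110 - 37 = -147$)
$y{\left(C,Q \right)} = 0$ ($y{\left(C,Q \right)} = 0 C = 0$)
$\left(y{\left(b{\left(4 \right)},q \right)} + V\right)^{2} = \left(0 - 147\right)^{2} = \left(-147\right)^{2} = 21609$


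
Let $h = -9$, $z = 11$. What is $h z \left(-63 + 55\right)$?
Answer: $792$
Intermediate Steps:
$h z \left(-63 + 55\right) = \left(-9\right) 11 \left(-63 + 55\right) = \left(-99\right) \left(-8\right) = 792$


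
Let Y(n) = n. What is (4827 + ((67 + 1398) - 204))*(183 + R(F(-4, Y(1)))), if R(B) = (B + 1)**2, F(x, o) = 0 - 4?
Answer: 1168896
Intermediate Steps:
F(x, o) = -4
R(B) = (1 + B)**2
(4827 + ((67 + 1398) - 204))*(183 + R(F(-4, Y(1)))) = (4827 + ((67 + 1398) - 204))*(183 + (1 - 4)**2) = (4827 + (1465 - 204))*(183 + (-3)**2) = (4827 + 1261)*(183 + 9) = 6088*192 = 1168896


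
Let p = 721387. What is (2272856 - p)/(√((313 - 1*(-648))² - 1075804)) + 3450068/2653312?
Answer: 862517/663328 - 1551469*I*√152283/152283 ≈ 1.3003 - 3975.7*I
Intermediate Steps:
(2272856 - p)/(√((313 - 1*(-648))² - 1075804)) + 3450068/2653312 = (2272856 - 1*721387)/(√((313 - 1*(-648))² - 1075804)) + 3450068/2653312 = (2272856 - 721387)/(√((313 + 648)² - 1075804)) + 3450068*(1/2653312) = 1551469/(√(961² - 1075804)) + 862517/663328 = 1551469/(√(923521 - 1075804)) + 862517/663328 = 1551469/(√(-152283)) + 862517/663328 = 1551469/((I*√152283)) + 862517/663328 = 1551469*(-I*√152283/152283) + 862517/663328 = -1551469*I*√152283/152283 + 862517/663328 = 862517/663328 - 1551469*I*√152283/152283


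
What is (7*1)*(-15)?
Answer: -105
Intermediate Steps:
(7*1)*(-15) = 7*(-15) = -105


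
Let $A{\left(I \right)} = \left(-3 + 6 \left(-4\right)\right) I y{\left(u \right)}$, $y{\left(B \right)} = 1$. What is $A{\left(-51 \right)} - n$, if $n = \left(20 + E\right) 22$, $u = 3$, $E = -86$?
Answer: $2829$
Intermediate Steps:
$A{\left(I \right)} = - 27 I$ ($A{\left(I \right)} = \left(-3 + 6 \left(-4\right)\right) I 1 = \left(-3 - 24\right) I 1 = - 27 I 1 = - 27 I$)
$n = -1452$ ($n = \left(20 - 86\right) 22 = \left(-66\right) 22 = -1452$)
$A{\left(-51 \right)} - n = \left(-27\right) \left(-51\right) - -1452 = 1377 + 1452 = 2829$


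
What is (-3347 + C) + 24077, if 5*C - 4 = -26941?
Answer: 76713/5 ≈ 15343.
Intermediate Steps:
C = -26937/5 (C = ⅘ + (⅕)*(-26941) = ⅘ - 26941/5 = -26937/5 ≈ -5387.4)
(-3347 + C) + 24077 = (-3347 - 26937/5) + 24077 = -43672/5 + 24077 = 76713/5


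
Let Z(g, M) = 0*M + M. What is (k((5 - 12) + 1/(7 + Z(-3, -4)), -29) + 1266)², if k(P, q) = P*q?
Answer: 19166884/9 ≈ 2.1297e+6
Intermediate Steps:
Z(g, M) = M (Z(g, M) = 0 + M = M)
(k((5 - 12) + 1/(7 + Z(-3, -4)), -29) + 1266)² = (((5 - 12) + 1/(7 - 4))*(-29) + 1266)² = ((-7 + 1/3)*(-29) + 1266)² = ((-7 + ⅓)*(-29) + 1266)² = (-20/3*(-29) + 1266)² = (580/3 + 1266)² = (4378/3)² = 19166884/9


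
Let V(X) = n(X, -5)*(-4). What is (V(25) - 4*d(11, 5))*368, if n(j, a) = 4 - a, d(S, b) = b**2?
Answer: -50048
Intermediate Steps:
V(X) = -36 (V(X) = (4 - 1*(-5))*(-4) = (4 + 5)*(-4) = 9*(-4) = -36)
(V(25) - 4*d(11, 5))*368 = (-36 - 4*5**2)*368 = (-36 - 4*25)*368 = (-36 - 100)*368 = -136*368 = -50048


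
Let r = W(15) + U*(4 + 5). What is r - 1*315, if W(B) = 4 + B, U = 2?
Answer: -278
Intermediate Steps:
r = 37 (r = (4 + 15) + 2*(4 + 5) = 19 + 2*9 = 19 + 18 = 37)
r - 1*315 = 37 - 1*315 = 37 - 315 = -278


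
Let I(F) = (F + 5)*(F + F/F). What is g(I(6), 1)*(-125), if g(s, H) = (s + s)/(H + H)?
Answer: -9625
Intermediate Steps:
I(F) = (1 + F)*(5 + F) (I(F) = (5 + F)*(F + 1) = (5 + F)*(1 + F) = (1 + F)*(5 + F))
g(s, H) = s/H (g(s, H) = (2*s)/((2*H)) = (2*s)*(1/(2*H)) = s/H)
g(I(6), 1)*(-125) = ((5 + 6**2 + 6*6)/1)*(-125) = ((5 + 36 + 36)*1)*(-125) = (77*1)*(-125) = 77*(-125) = -9625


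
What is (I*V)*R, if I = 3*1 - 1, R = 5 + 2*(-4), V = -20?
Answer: 120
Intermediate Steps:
R = -3 (R = 5 - 8 = -3)
I = 2 (I = 3 - 1 = 2)
(I*V)*R = (2*(-20))*(-3) = -40*(-3) = 120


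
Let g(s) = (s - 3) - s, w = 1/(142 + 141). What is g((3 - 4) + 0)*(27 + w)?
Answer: -22926/283 ≈ -81.011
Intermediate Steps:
w = 1/283 ≈ 0.0035336
g(s) = -3 (g(s) = (-3 + s) - s = -3)
g((3 - 4) + 0)*(27 + w) = -3*(27 + 1/283) = -3*7642/283 = -22926/283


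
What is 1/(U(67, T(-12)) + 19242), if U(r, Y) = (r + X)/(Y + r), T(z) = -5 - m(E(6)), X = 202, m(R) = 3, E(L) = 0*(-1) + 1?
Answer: 59/1135547 ≈ 5.1957e-5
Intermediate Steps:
E(L) = 1 (E(L) = 0 + 1 = 1)
T(z) = -8 (T(z) = -5 - 1*3 = -5 - 3 = -8)
U(r, Y) = (202 + r)/(Y + r) (U(r, Y) = (r + 202)/(Y + r) = (202 + r)/(Y + r))
1/(U(67, T(-12)) + 19242) = 1/((202 + 67)/(-8 + 67) + 19242) = 1/(269/59 + 19242) = 1/(1135547/59) = 59/1135547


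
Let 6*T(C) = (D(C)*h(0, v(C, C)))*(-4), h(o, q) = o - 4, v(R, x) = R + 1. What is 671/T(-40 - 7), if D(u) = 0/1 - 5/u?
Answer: 94611/40 ≈ 2365.3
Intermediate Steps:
v(R, x) = 1 + R
h(o, q) = -4 + o
D(u) = -5/u (D(u) = 0*1 - 5/u = 0 - 5/u = -5/u)
T(C) = -40/(3*C) (T(C) = (((-5/C)*(-4 + 0))*(-4))/6 = ((-5/C*(-4))*(-4))/6 = ((20/C)*(-4))/6 = (-80/C)/6 = -40/(3*C))
671/T(-40 - 7) = 671/((-40/(3*(-40 - 7)))) = 671/((-40/3/(-47))) = 671/((-40/3*(-1/47))) = 671/(40/141) = 671*(141/40) = 94611/40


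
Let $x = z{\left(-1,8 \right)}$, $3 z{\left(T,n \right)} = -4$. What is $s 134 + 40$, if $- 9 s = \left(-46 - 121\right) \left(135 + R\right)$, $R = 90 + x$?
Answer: $\frac{15016718}{27} \approx 5.5618 \cdot 10^{5}$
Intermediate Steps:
$z{\left(T,n \right)} = - \frac{4}{3}$ ($z{\left(T,n \right)} = \frac{1}{3} \left(-4\right) = - \frac{4}{3}$)
$x = - \frac{4}{3} \approx -1.3333$
$R = \frac{266}{3}$ ($R = 90 - \frac{4}{3} = \frac{266}{3} \approx 88.667$)
$s = \frac{112057}{27}$ ($s = - \frac{\left(-46 - 121\right) \left(135 + \frac{266}{3}\right)}{9} = - \frac{\left(-167\right) \frac{671}{3}}{9} = \left(- \frac{1}{9}\right) \left(- \frac{112057}{3}\right) = \frac{112057}{27} \approx 4150.3$)
$s 134 + 40 = \frac{112057}{27} \cdot 134 + 40 = \frac{15015638}{27} + 40 = \frac{15016718}{27}$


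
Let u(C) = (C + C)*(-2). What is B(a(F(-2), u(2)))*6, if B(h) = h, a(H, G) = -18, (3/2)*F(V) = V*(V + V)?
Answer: -108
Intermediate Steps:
u(C) = -4*C (u(C) = (2*C)*(-2) = -4*C)
F(V) = 4*V²/3 (F(V) = 2*(V*(V + V))/3 = 2*(V*(2*V))/3 = 2*(2*V²)/3 = 4*V²/3)
B(a(F(-2), u(2)))*6 = -18*6 = -108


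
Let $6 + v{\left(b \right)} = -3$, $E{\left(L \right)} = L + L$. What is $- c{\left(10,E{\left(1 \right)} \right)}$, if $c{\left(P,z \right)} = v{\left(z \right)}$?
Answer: $9$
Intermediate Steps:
$E{\left(L \right)} = 2 L$
$v{\left(b \right)} = -9$ ($v{\left(b \right)} = -6 - 3 = -9$)
$c{\left(P,z \right)} = -9$
$- c{\left(10,E{\left(1 \right)} \right)} = \left(-1\right) \left(-9\right) = 9$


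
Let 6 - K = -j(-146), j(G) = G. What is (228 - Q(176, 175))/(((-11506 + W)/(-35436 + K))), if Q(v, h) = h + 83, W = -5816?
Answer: -177880/2887 ≈ -61.614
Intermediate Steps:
Q(v, h) = 83 + h
K = -140 (K = 6 - (-1)*(-146) = 6 - 1*146 = 6 - 146 = -140)
(228 - Q(176, 175))/(((-11506 + W)/(-35436 + K))) = (228 - (83 + 175))/(((-11506 - 5816)/(-35436 - 140))) = (228 - 1*258)/((-17322/(-35576))) = (228 - 258)/((-17322*(-1/35576))) = -30/8661/17788 = -30*17788/8661 = -177880/2887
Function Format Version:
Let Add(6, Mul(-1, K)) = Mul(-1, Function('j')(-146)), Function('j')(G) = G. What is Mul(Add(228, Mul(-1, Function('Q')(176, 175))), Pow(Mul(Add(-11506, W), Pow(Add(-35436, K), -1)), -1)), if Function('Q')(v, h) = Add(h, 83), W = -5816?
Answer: Rational(-177880, 2887) ≈ -61.614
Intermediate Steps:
Function('Q')(v, h) = Add(83, h)
K = -140 (K = Add(6, Mul(-1, Mul(-1, -146))) = Add(6, Mul(-1, 146)) = Add(6, -146) = -140)
Mul(Add(228, Mul(-1, Function('Q')(176, 175))), Pow(Mul(Add(-11506, W), Pow(Add(-35436, K), -1)), -1)) = Mul(Add(228, Mul(-1, Add(83, 175))), Pow(Mul(Add(-11506, -5816), Pow(Add(-35436, -140), -1)), -1)) = Mul(Add(228, Mul(-1, 258)), Pow(Mul(-17322, Pow(-35576, -1)), -1)) = Mul(Add(228, -258), Pow(Mul(-17322, Rational(-1, 35576)), -1)) = Mul(-30, Pow(Rational(8661, 17788), -1)) = Mul(-30, Rational(17788, 8661)) = Rational(-177880, 2887)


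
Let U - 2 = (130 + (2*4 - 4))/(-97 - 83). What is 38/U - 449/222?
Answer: 708503/25086 ≈ 28.243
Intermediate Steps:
U = 113/90 (U = 2 + (130 + (2*4 - 4))/(-97 - 83) = 2 + (130 + (8 - 4))/(-180) = 2 + (130 + 4)*(-1/180) = 2 + 134*(-1/180) = 2 - 67/90 = 113/90 ≈ 1.2556)
38/U - 449/222 = 38/(113/90) - 449/222 = 38*(90/113) - 449*1/222 = 3420/113 - 449/222 = 708503/25086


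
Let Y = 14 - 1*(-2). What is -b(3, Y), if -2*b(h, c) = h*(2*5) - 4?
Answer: 13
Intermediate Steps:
Y = 16 (Y = 14 + 2 = 16)
b(h, c) = 2 - 5*h (b(h, c) = -(h*(2*5) - 4)/2 = -(h*10 - 4)/2 = -(10*h - 4)/2 = -(-4 + 10*h)/2 = 2 - 5*h)
-b(3, Y) = -(2 - 5*3) = -(2 - 15) = -1*(-13) = 13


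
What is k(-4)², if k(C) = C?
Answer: 16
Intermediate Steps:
k(-4)² = (-4)² = 16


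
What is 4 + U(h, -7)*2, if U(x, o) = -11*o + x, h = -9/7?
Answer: 1088/7 ≈ 155.43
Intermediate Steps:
h = -9/7 (h = -9*⅐ = -9/7 ≈ -1.2857)
U(x, o) = x - 11*o
4 + U(h, -7)*2 = 4 + (-9/7 - 11*(-7))*2 = 4 + (-9/7 + 77)*2 = 4 + (530/7)*2 = 4 + 1060/7 = 1088/7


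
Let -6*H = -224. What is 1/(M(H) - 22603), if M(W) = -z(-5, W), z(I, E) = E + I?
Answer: -3/67906 ≈ -4.4179e-5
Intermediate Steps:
H = 112/3 (H = -⅙*(-224) = 112/3 ≈ 37.333)
M(W) = 5 - W (M(W) = -(W - 5) = -(-5 + W) = 5 - W)
1/(M(H) - 22603) = 1/((5 - 1*112/3) - 22603) = 1/((5 - 112/3) - 22603) = 1/(-97/3 - 22603) = 1/(-67906/3) = -3/67906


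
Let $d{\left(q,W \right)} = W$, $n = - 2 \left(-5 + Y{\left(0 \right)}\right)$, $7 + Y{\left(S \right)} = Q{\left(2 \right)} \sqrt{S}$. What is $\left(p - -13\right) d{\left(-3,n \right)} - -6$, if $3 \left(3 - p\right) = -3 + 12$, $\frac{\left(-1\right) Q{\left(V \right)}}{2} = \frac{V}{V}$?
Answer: $318$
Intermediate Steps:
$Q{\left(V \right)} = -2$ ($Q{\left(V \right)} = - 2 \frac{V}{V} = \left(-2\right) 1 = -2$)
$p = 0$ ($p = 3 - \frac{-3 + 12}{3} = 3 - 3 = 0$)
$Y{\left(S \right)} = -7 - 2 \sqrt{S}$
$n = 24$ ($n = - 2 \left(-5 - \left(7 + 2 \sqrt{0}\right)\right) = - 2 \left(-5 - 7\right) = \left(-2\right) \left(-12\right) = 24$)
$\left(p - -13\right) d{\left(-3,n \right)} - -6 = \left(0 - -13\right) 24 - -6 = \left(0 + 13\right) 24 + 6 = 13 \cdot 24 + 6 = 312 + 6 = 318$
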